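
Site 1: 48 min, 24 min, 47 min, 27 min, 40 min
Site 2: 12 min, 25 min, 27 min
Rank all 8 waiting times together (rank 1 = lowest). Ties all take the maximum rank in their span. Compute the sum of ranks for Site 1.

Sorted (ascending): 12, 24, 25, 27, 27, 40, 47, 48
The 2 values of 27 occupy positions 4–5 → each gets rank 5.
Site 1 values → pooled ranks: 48→8, 24→2, 47→7, 27→5, 40→6
Rank sum = 8 + 2 + 7 + 5 + 6 = 28

28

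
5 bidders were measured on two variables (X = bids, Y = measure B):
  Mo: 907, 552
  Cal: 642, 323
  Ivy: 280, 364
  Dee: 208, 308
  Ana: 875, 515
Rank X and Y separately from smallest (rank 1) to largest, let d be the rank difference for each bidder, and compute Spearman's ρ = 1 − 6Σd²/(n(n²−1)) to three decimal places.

0.900

Ranks of variable 1: 5, 3, 2, 1, 4
Ranks of variable 2: 5, 2, 3, 1, 4
d = r₁ − r₂: 0, 1, -1, 0, 0
d²: 0, 1, 1, 0, 0; Σd² = 2
ρ = 1 − 6·2/(5·24) = 1 − 12/120 = 0.900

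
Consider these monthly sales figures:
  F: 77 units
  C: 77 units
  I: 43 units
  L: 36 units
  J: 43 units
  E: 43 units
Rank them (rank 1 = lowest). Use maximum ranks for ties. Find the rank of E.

4

Sorted (ascending): 36, 43, 43, 43, 77, 77
The 3 values of 43 occupy positions 2–4 → each gets rank 4.
The 2 values of 77 occupy positions 5–6 → each gets rank 6.
E has value 43 units → rank 4.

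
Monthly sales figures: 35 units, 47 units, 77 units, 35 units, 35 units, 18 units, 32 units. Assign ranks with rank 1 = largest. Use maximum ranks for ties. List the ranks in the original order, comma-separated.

Sorted (descending): 77, 47, 35, 35, 35, 32, 18
The 3 values of 35 occupy positions 3–5 → each gets rank 5.

5, 2, 1, 5, 5, 7, 6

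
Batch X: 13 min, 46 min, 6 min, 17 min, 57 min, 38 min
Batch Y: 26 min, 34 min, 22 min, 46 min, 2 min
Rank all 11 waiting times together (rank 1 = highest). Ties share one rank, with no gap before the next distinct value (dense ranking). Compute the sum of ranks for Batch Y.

Sorted (descending): 57, 46, 46, 38, 34, 26, 22, 17, 13, 6, 2
The 2 values of 46 share dense rank 2.
Remaining distinct values take the next consecutive integers.
Batch Y values → pooled ranks: 26→5, 34→4, 22→6, 46→2, 2→10
Rank sum = 5 + 4 + 6 + 2 + 10 = 27

27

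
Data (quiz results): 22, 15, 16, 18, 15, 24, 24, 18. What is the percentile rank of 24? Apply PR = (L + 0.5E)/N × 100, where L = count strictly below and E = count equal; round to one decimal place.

N = 8.
Strictly below 24: 6. Equal to 24: 2.
PR = (6 + 0.5·2)/8 × 100 = 87.5

87.5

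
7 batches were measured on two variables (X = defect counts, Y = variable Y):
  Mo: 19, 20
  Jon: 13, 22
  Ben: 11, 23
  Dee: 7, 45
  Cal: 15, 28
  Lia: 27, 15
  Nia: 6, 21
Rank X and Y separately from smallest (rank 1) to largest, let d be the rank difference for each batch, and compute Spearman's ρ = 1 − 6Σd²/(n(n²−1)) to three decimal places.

Ranks of variable 1: 6, 4, 3, 2, 5, 7, 1
Ranks of variable 2: 2, 4, 5, 7, 6, 1, 3
d = r₁ − r₂: 4, 0, -2, -5, -1, 6, -2
d²: 16, 0, 4, 25, 1, 36, 4; Σd² = 86
ρ = 1 − 6·86/(7·48) = 1 − 516/336 = -0.536

-0.536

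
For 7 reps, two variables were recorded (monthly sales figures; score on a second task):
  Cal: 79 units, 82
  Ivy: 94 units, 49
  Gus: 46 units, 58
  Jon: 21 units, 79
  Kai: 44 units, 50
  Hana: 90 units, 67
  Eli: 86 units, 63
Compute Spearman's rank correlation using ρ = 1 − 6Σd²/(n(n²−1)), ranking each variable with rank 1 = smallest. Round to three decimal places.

-0.286

Ranks of variable 1: 4, 7, 3, 1, 2, 6, 5
Ranks of variable 2: 7, 1, 3, 6, 2, 5, 4
d = r₁ − r₂: -3, 6, 0, -5, 0, 1, 1
d²: 9, 36, 0, 25, 0, 1, 1; Σd² = 72
ρ = 1 − 6·72/(7·48) = 1 − 432/336 = -0.286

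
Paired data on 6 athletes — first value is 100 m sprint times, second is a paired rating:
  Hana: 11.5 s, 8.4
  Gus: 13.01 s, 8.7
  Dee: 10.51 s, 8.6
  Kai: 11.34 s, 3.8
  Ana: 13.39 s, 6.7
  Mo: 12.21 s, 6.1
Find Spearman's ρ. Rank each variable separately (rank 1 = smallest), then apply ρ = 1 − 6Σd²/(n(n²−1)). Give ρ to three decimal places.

Ranks of variable 1: 3, 5, 1, 2, 6, 4
Ranks of variable 2: 4, 6, 5, 1, 3, 2
d = r₁ − r₂: -1, -1, -4, 1, 3, 2
d²: 1, 1, 16, 1, 9, 4; Σd² = 32
ρ = 1 − 6·32/(6·35) = 1 − 192/210 = 0.086

0.086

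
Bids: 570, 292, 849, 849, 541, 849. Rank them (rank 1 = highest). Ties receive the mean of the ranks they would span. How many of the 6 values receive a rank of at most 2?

Sorted (descending): 849, 849, 849, 570, 541, 292
The 3 values of 849 occupy positions 1–3 → average rank 2.
Ranks ≤ 2: {2, 2, 2} → 3 values.

3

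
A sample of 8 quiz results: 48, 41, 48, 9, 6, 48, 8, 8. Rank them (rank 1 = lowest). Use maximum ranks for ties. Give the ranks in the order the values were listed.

Sorted (ascending): 6, 8, 8, 9, 41, 48, 48, 48
The 2 values of 8 occupy positions 2–3 → each gets rank 3.
The 3 values of 48 occupy positions 6–8 → each gets rank 8.

8, 5, 8, 4, 1, 8, 3, 3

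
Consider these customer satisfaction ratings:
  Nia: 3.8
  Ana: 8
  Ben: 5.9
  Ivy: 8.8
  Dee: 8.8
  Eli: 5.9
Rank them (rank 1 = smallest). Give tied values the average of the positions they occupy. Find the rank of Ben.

2.5

Sorted (ascending): 3.8, 5.9, 5.9, 8, 8.8, 8.8
The 2 values of 5.9 occupy positions 2–3 → average rank (2+3)/2 = 2.5.
The 2 values of 8.8 occupy positions 5–6 → average rank (5+6)/2 = 5.5.
Ben has value 5.9 → rank 2.5.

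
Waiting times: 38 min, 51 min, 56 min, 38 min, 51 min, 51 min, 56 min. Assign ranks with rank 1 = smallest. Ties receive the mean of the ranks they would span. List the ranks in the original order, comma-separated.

Sorted (ascending): 38, 38, 51, 51, 51, 56, 56
The 2 values of 38 occupy positions 1–2 → average rank (1+2)/2 = 1.5.
The 3 values of 51 occupy positions 3–5 → average rank 4.
The 2 values of 56 occupy positions 6–7 → average rank (6+7)/2 = 6.5.

1.5, 4, 6.5, 1.5, 4, 4, 6.5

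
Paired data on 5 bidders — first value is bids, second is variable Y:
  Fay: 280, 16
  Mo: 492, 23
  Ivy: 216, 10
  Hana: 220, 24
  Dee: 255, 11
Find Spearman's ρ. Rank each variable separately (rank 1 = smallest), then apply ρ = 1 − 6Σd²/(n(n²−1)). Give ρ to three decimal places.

Ranks of variable 1: 4, 5, 1, 2, 3
Ranks of variable 2: 3, 4, 1, 5, 2
d = r₁ − r₂: 1, 1, 0, -3, 1
d²: 1, 1, 0, 9, 1; Σd² = 12
ρ = 1 − 6·12/(5·24) = 1 − 72/120 = 0.400

0.400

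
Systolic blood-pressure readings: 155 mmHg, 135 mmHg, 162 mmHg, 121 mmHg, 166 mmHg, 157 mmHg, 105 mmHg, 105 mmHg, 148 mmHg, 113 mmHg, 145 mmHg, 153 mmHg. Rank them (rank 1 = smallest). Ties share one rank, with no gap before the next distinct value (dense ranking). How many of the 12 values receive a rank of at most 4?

5

Sorted (ascending): 105, 105, 113, 121, 135, 145, 148, 153, 155, 157, 162, 166
The 2 values of 105 share dense rank 1.
Remaining distinct values take the next consecutive integers.
Ranks ≤ 4: {1, 1, 2, 3, 4} → 5 values.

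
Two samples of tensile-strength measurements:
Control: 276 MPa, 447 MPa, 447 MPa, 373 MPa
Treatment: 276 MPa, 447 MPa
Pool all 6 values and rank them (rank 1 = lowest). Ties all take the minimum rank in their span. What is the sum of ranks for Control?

12

Sorted (ascending): 276, 276, 373, 447, 447, 447
The 2 values of 276 occupy positions 1–2 → each gets rank 1.
The 3 values of 447 occupy positions 4–6 → each gets rank 4.
Control values → pooled ranks: 276→1, 447→4, 447→4, 373→3
Rank sum = 1 + 4 + 4 + 3 = 12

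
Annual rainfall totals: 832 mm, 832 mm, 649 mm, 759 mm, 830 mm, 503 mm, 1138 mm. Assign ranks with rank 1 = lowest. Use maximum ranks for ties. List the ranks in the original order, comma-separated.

Sorted (ascending): 503, 649, 759, 830, 832, 832, 1138
The 2 values of 832 occupy positions 5–6 → each gets rank 6.

6, 6, 2, 3, 4, 1, 7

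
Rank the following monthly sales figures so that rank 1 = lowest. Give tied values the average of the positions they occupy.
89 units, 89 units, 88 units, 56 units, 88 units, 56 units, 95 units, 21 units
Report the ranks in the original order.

Sorted (ascending): 21, 56, 56, 88, 88, 89, 89, 95
The 2 values of 56 occupy positions 2–3 → average rank (2+3)/2 = 2.5.
The 2 values of 88 occupy positions 4–5 → average rank (4+5)/2 = 4.5.
The 2 values of 89 occupy positions 6–7 → average rank (6+7)/2 = 6.5.

6.5, 6.5, 4.5, 2.5, 4.5, 2.5, 8, 1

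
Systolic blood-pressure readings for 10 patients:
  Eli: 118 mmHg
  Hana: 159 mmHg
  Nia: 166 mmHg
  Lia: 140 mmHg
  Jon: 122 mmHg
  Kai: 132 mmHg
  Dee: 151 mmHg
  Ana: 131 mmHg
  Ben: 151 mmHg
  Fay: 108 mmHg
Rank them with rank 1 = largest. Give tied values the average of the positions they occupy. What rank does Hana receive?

Sorted (descending): 166, 159, 151, 151, 140, 132, 131, 122, 118, 108
The 2 values of 151 occupy positions 3–4 → average rank (3+4)/2 = 3.5.
Hana has value 159 mmHg → rank 2.

2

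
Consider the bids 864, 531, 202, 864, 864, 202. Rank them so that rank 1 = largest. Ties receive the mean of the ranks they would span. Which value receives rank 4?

531

Sorted (descending): 864, 864, 864, 531, 202, 202
The 3 values of 864 occupy positions 1–3 → average rank 2.
The 2 values of 202 occupy positions 5–6 → average rank (5+6)/2 = 5.5.
Rank 4 → value 531.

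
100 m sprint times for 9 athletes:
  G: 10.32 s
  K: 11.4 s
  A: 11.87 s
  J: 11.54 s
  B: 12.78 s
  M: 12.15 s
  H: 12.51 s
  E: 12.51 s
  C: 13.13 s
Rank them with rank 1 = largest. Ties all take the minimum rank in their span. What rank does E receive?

Sorted (descending): 13.13, 12.78, 12.51, 12.51, 12.15, 11.87, 11.54, 11.4, 10.32
The 2 values of 12.51 occupy positions 3–4 → each gets rank 3.
E has value 12.51 s → rank 3.

3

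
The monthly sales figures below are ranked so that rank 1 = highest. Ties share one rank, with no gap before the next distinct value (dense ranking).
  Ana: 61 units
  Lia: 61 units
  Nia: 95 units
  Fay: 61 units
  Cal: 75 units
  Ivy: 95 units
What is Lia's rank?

3

Sorted (descending): 95, 95, 75, 61, 61, 61
The 2 values of 95 share dense rank 1.
The 3 values of 61 share dense rank 3.
Remaining distinct values take the next consecutive integers.
Lia has value 61 units → rank 3.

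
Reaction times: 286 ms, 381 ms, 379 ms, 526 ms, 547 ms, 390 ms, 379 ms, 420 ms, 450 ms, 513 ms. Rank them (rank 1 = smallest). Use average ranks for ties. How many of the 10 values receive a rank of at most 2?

1

Sorted (ascending): 286, 379, 379, 381, 390, 420, 450, 513, 526, 547
The 2 values of 379 occupy positions 2–3 → average rank (2+3)/2 = 2.5.
Ranks ≤ 2: {1} → 1 value.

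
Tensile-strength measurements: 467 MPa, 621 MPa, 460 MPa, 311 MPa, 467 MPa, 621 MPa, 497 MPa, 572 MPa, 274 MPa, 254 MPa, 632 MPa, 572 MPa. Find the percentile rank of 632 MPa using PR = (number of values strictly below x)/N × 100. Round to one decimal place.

N = 12.
Strictly below 632: 11. Equal to 632: 1.
PR = 11/12 × 100 = 91.7

91.7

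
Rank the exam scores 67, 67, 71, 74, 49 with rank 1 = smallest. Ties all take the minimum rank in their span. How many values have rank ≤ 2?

3

Sorted (ascending): 49, 67, 67, 71, 74
The 2 values of 67 occupy positions 2–3 → each gets rank 2.
Ranks ≤ 2: {1, 2, 2} → 3 values.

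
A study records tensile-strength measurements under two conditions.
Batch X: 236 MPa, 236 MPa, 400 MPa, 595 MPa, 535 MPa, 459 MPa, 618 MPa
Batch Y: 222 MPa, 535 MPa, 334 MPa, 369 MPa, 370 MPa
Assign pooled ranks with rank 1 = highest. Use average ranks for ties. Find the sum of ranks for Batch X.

Sorted (descending): 618, 595, 535, 535, 459, 400, 370, 369, 334, 236, 236, 222
The 2 values of 535 occupy positions 3–4 → average rank (3+4)/2 = 3.5.
The 2 values of 236 occupy positions 10–11 → average rank (10+11)/2 = 10.5.
Batch X values → pooled ranks: 236→10.5, 236→10.5, 400→6, 595→2, 535→3.5, 459→5, 618→1
Rank sum = 10.5 + 10.5 + 6 + 2 + 3.5 + 5 + 1 = 38.5

38.5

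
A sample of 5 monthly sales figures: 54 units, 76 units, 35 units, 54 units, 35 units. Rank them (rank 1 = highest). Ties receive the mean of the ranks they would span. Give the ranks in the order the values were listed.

2.5, 1, 4.5, 2.5, 4.5

Sorted (descending): 76, 54, 54, 35, 35
The 2 values of 54 occupy positions 2–3 → average rank (2+3)/2 = 2.5.
The 2 values of 35 occupy positions 4–5 → average rank (4+5)/2 = 4.5.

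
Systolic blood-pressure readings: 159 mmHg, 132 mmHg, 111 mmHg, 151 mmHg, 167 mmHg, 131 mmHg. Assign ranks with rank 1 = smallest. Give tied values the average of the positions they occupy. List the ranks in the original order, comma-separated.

5, 3, 1, 4, 6, 2

Sorted (ascending): 111, 131, 132, 151, 159, 167
No ties — each value takes its position as its rank.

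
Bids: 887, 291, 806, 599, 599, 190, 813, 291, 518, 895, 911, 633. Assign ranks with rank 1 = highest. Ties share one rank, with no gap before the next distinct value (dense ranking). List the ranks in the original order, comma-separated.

Sorted (descending): 911, 895, 887, 813, 806, 633, 599, 599, 518, 291, 291, 190
The 2 values of 599 share dense rank 7.
The 2 values of 291 share dense rank 9.
Remaining distinct values take the next consecutive integers.

3, 9, 5, 7, 7, 10, 4, 9, 8, 2, 1, 6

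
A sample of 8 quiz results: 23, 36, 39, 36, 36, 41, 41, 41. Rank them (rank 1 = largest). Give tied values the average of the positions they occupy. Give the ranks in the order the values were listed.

Sorted (descending): 41, 41, 41, 39, 36, 36, 36, 23
The 3 values of 41 occupy positions 1–3 → average rank 2.
The 3 values of 36 occupy positions 5–7 → average rank 6.

8, 6, 4, 6, 6, 2, 2, 2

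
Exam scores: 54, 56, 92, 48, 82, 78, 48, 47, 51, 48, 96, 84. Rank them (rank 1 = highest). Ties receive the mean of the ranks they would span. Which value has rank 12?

Sorted (descending): 96, 92, 84, 82, 78, 56, 54, 51, 48, 48, 48, 47
The 3 values of 48 occupy positions 9–11 → average rank 10.
Rank 12 → value 47.

47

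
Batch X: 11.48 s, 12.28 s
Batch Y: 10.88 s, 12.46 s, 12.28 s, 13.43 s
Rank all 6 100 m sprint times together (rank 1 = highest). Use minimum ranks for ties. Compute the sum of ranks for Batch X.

Sorted (descending): 13.43, 12.46, 12.28, 12.28, 11.48, 10.88
The 2 values of 12.28 occupy positions 3–4 → each gets rank 3.
Batch X values → pooled ranks: 11.48→5, 12.28→3
Rank sum = 5 + 3 = 8

8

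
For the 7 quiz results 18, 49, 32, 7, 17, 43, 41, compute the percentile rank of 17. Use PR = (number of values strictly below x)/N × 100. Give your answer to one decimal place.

14.3

N = 7.
Strictly below 17: 1. Equal to 17: 1.
PR = 1/7 × 100 = 14.3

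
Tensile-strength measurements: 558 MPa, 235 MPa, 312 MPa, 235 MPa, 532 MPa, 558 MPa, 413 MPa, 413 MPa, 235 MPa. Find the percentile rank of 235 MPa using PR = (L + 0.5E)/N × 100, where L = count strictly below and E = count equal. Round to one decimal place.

N = 9.
Strictly below 235: 0. Equal to 235: 3.
PR = (0 + 0.5·3)/9 × 100 = 16.7

16.7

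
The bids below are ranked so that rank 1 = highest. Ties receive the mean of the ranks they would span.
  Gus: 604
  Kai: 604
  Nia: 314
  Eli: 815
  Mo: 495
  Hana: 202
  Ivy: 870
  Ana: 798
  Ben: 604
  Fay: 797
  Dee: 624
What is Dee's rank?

5

Sorted (descending): 870, 815, 798, 797, 624, 604, 604, 604, 495, 314, 202
The 3 values of 604 occupy positions 6–8 → average rank 7.
Dee has value 624 → rank 5.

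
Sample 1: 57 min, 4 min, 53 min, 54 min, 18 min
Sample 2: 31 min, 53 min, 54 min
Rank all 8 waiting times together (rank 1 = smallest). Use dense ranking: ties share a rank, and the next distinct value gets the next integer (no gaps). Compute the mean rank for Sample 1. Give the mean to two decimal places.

Sorted (ascending): 4, 18, 31, 53, 53, 54, 54, 57
The 2 values of 53 share dense rank 4.
The 2 values of 54 share dense rank 5.
Remaining distinct values take the next consecutive integers.
Sample 1 values → pooled ranks: 57→6, 4→1, 53→4, 54→5, 18→2
Mean rank = (6 + 1 + 4 + 5 + 2) / 5 = 3.60

3.60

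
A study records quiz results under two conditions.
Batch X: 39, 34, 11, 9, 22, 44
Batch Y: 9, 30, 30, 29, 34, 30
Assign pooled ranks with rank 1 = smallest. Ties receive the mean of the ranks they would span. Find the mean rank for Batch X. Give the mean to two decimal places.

Sorted (ascending): 9, 9, 11, 22, 29, 30, 30, 30, 34, 34, 39, 44
The 2 values of 9 occupy positions 1–2 → average rank (1+2)/2 = 1.5.
The 3 values of 30 occupy positions 6–8 → average rank 7.
The 2 values of 34 occupy positions 9–10 → average rank (9+10)/2 = 9.5.
Batch X values → pooled ranks: 39→11, 34→9.5, 11→3, 9→1.5, 22→4, 44→12
Mean rank = (11 + 9.5 + 3 + 1.5 + 4 + 12) / 6 = 6.83

6.83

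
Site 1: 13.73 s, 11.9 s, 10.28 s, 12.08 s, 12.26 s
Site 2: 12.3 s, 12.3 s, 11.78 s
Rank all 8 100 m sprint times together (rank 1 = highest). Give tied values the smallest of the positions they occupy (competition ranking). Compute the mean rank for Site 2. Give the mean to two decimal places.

Sorted (descending): 13.73, 12.3, 12.3, 12.26, 12.08, 11.9, 11.78, 10.28
The 2 values of 12.3 occupy positions 2–3 → each gets rank 2.
Site 2 values → pooled ranks: 12.3→2, 12.3→2, 11.78→7
Mean rank = (2 + 2 + 7) / 3 = 3.67

3.67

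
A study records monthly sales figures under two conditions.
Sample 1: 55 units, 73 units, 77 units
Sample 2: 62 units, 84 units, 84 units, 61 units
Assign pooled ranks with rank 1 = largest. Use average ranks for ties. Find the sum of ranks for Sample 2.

Sorted (descending): 84, 84, 77, 73, 62, 61, 55
The 2 values of 84 occupy positions 1–2 → average rank (1+2)/2 = 1.5.
Sample 2 values → pooled ranks: 62→5, 84→1.5, 84→1.5, 61→6
Rank sum = 5 + 1.5 + 1.5 + 6 = 14

14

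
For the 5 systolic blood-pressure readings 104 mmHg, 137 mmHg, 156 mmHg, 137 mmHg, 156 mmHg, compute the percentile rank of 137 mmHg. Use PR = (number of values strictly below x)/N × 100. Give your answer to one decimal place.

N = 5.
Strictly below 137: 1. Equal to 137: 2.
PR = 1/5 × 100 = 20.0

20.0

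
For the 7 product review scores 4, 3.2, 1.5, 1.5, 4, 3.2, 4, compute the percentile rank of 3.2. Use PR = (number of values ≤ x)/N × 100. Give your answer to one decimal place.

N = 7.
Strictly below 3.2: 2. Equal to 3.2: 2.
PR = 4/7 × 100 = 57.1

57.1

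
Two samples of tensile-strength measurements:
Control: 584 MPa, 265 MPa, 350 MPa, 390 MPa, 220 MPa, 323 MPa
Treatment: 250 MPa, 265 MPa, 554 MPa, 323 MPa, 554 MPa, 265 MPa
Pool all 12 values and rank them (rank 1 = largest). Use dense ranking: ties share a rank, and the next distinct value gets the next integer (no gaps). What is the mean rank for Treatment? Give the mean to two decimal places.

Sorted (descending): 584, 554, 554, 390, 350, 323, 323, 265, 265, 265, 250, 220
The 2 values of 554 share dense rank 2.
The 2 values of 323 share dense rank 5.
The 3 values of 265 share dense rank 6.
Remaining distinct values take the next consecutive integers.
Treatment values → pooled ranks: 250→7, 265→6, 554→2, 323→5, 554→2, 265→6
Mean rank = (7 + 6 + 2 + 5 + 2 + 6) / 6 = 4.67

4.67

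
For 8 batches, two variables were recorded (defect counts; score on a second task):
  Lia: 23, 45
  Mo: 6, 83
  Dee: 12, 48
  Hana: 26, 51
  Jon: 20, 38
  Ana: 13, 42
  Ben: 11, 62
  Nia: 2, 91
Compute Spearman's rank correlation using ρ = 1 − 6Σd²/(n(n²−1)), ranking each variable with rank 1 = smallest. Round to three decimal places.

Ranks of variable 1: 7, 2, 4, 8, 6, 5, 3, 1
Ranks of variable 2: 3, 7, 4, 5, 1, 2, 6, 8
d = r₁ − r₂: 4, -5, 0, 3, 5, 3, -3, -7
d²: 16, 25, 0, 9, 25, 9, 9, 49; Σd² = 142
ρ = 1 − 6·142/(8·63) = 1 − 852/504 = -0.690

-0.690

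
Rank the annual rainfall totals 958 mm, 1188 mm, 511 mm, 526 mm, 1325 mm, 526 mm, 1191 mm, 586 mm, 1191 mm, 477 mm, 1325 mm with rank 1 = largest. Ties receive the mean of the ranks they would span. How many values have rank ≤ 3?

Sorted (descending): 1325, 1325, 1191, 1191, 1188, 958, 586, 526, 526, 511, 477
The 2 values of 1325 occupy positions 1–2 → average rank (1+2)/2 = 1.5.
The 2 values of 1191 occupy positions 3–4 → average rank (3+4)/2 = 3.5.
The 2 values of 526 occupy positions 8–9 → average rank (8+9)/2 = 8.5.
Ranks ≤ 3: {1.5, 1.5} → 2 values.

2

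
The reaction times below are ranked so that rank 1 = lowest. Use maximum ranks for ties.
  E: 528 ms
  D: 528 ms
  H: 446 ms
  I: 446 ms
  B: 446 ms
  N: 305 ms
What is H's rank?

4

Sorted (ascending): 305, 446, 446, 446, 528, 528
The 3 values of 446 occupy positions 2–4 → each gets rank 4.
The 2 values of 528 occupy positions 5–6 → each gets rank 6.
H has value 446 ms → rank 4.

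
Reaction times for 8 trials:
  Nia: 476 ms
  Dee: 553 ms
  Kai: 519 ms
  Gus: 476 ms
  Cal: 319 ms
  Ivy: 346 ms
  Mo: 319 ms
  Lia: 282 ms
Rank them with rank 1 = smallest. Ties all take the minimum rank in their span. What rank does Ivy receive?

Sorted (ascending): 282, 319, 319, 346, 476, 476, 519, 553
The 2 values of 319 occupy positions 2–3 → each gets rank 2.
The 2 values of 476 occupy positions 5–6 → each gets rank 5.
Ivy has value 346 ms → rank 4.

4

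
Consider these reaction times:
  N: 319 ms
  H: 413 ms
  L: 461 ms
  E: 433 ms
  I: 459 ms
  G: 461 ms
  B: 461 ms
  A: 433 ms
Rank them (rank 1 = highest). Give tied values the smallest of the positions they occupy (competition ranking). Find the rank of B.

1

Sorted (descending): 461, 461, 461, 459, 433, 433, 413, 319
The 3 values of 461 occupy positions 1–3 → each gets rank 1.
The 2 values of 433 occupy positions 5–6 → each gets rank 5.
B has value 461 ms → rank 1.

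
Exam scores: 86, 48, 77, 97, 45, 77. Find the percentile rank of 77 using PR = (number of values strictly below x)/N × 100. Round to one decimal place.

33.3

N = 6.
Strictly below 77: 2. Equal to 77: 2.
PR = 2/6 × 100 = 33.3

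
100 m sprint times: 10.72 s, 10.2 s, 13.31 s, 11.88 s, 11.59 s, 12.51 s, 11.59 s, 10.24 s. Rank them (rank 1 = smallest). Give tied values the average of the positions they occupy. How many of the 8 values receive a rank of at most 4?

3

Sorted (ascending): 10.2, 10.24, 10.72, 11.59, 11.59, 11.88, 12.51, 13.31
The 2 values of 11.59 occupy positions 4–5 → average rank (4+5)/2 = 4.5.
Ranks ≤ 4: {1, 2, 3} → 3 values.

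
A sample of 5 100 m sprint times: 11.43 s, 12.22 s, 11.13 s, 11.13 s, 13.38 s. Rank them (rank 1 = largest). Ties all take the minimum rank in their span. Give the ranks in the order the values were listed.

Sorted (descending): 13.38, 12.22, 11.43, 11.13, 11.13
The 2 values of 11.13 occupy positions 4–5 → each gets rank 4.

3, 2, 4, 4, 1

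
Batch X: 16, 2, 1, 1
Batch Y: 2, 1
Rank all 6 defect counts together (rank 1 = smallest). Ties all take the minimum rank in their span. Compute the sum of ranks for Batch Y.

5

Sorted (ascending): 1, 1, 1, 2, 2, 16
The 3 values of 1 occupy positions 1–3 → each gets rank 1.
The 2 values of 2 occupy positions 4–5 → each gets rank 4.
Batch Y values → pooled ranks: 2→4, 1→1
Rank sum = 4 + 1 = 5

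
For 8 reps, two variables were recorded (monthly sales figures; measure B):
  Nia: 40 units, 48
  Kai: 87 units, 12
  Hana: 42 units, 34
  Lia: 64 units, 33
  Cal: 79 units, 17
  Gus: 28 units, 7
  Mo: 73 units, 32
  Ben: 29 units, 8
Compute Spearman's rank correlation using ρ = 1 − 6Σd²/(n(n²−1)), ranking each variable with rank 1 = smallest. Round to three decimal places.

Ranks of variable 1: 3, 8, 4, 5, 7, 1, 6, 2
Ranks of variable 2: 8, 3, 7, 6, 4, 1, 5, 2
d = r₁ − r₂: -5, 5, -3, -1, 3, 0, 1, 0
d²: 25, 25, 9, 1, 9, 0, 1, 0; Σd² = 70
ρ = 1 − 6·70/(8·63) = 1 − 420/504 = 0.167

0.167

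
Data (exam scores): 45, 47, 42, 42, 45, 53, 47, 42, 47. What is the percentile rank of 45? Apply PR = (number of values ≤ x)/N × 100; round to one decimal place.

N = 9.
Strictly below 45: 3. Equal to 45: 2.
PR = 5/9 × 100 = 55.6

55.6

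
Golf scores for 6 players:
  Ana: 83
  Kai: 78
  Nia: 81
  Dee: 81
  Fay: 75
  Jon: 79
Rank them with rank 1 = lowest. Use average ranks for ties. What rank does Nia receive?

Sorted (ascending): 75, 78, 79, 81, 81, 83
The 2 values of 81 occupy positions 4–5 → average rank (4+5)/2 = 4.5.
Nia has value 81 → rank 4.5.

4.5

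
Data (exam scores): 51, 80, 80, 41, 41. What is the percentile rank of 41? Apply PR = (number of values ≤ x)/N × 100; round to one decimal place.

N = 5.
Strictly below 41: 0. Equal to 41: 2.
PR = 2/5 × 100 = 40.0

40.0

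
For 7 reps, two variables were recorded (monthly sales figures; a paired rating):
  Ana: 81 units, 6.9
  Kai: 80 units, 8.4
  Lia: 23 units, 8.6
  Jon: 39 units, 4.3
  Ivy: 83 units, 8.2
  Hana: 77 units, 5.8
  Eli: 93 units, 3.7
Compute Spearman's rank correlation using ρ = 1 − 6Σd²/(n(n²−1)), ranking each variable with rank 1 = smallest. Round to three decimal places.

-0.393

Ranks of variable 1: 5, 4, 1, 2, 6, 3, 7
Ranks of variable 2: 4, 6, 7, 2, 5, 3, 1
d = r₁ − r₂: 1, -2, -6, 0, 1, 0, 6
d²: 1, 4, 36, 0, 1, 0, 36; Σd² = 78
ρ = 1 − 6·78/(7·48) = 1 − 468/336 = -0.393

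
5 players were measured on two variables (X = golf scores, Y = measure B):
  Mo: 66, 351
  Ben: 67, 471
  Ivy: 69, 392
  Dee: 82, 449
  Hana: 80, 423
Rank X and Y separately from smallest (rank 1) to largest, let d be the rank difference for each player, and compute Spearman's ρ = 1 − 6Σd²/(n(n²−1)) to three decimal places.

0.400

Ranks of variable 1: 1, 2, 3, 5, 4
Ranks of variable 2: 1, 5, 2, 4, 3
d = r₁ − r₂: 0, -3, 1, 1, 1
d²: 0, 9, 1, 1, 1; Σd² = 12
ρ = 1 − 6·12/(5·24) = 1 − 72/120 = 0.400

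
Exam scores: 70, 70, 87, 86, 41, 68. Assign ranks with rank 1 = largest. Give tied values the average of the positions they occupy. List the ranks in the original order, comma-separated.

Sorted (descending): 87, 86, 70, 70, 68, 41
The 2 values of 70 occupy positions 3–4 → average rank (3+4)/2 = 3.5.

3.5, 3.5, 1, 2, 6, 5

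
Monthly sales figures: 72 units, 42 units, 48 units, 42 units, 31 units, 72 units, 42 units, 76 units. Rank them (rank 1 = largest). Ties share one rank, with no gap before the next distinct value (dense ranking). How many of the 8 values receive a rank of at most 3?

4

Sorted (descending): 76, 72, 72, 48, 42, 42, 42, 31
The 2 values of 72 share dense rank 2.
The 3 values of 42 share dense rank 4.
Remaining distinct values take the next consecutive integers.
Ranks ≤ 3: {1, 2, 2, 3} → 4 values.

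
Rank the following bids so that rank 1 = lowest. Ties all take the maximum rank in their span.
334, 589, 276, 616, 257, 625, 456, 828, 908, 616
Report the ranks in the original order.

3, 5, 2, 7, 1, 8, 4, 9, 10, 7

Sorted (ascending): 257, 276, 334, 456, 589, 616, 616, 625, 828, 908
The 2 values of 616 occupy positions 6–7 → each gets rank 7.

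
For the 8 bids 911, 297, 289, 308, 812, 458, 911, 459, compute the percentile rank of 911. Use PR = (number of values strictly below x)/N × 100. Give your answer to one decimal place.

75.0

N = 8.
Strictly below 911: 6. Equal to 911: 2.
PR = 6/8 × 100 = 75.0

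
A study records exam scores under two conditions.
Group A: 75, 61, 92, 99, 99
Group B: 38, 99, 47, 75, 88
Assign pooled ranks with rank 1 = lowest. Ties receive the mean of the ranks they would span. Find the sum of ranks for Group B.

Sorted (ascending): 38, 47, 61, 75, 75, 88, 92, 99, 99, 99
The 2 values of 75 occupy positions 4–5 → average rank (4+5)/2 = 4.5.
The 3 values of 99 occupy positions 8–10 → average rank 9.
Group B values → pooled ranks: 38→1, 99→9, 47→2, 75→4.5, 88→6
Rank sum = 1 + 9 + 2 + 4.5 + 6 = 22.5

22.5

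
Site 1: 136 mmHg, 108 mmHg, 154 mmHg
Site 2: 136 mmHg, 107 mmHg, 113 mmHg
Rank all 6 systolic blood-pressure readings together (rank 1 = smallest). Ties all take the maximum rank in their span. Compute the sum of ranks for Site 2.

Sorted (ascending): 107, 108, 113, 136, 136, 154
The 2 values of 136 occupy positions 4–5 → each gets rank 5.
Site 2 values → pooled ranks: 136→5, 107→1, 113→3
Rank sum = 5 + 1 + 3 = 9

9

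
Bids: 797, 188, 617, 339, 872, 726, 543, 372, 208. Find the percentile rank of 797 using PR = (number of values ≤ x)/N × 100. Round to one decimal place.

88.9

N = 9.
Strictly below 797: 7. Equal to 797: 1.
PR = 8/9 × 100 = 88.9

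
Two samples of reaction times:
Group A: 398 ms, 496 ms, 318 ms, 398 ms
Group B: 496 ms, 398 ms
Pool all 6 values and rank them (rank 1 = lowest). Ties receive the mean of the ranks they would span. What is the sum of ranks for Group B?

8.5

Sorted (ascending): 318, 398, 398, 398, 496, 496
The 3 values of 398 occupy positions 2–4 → average rank 3.
The 2 values of 496 occupy positions 5–6 → average rank (5+6)/2 = 5.5.
Group B values → pooled ranks: 496→5.5, 398→3
Rank sum = 5.5 + 3 = 8.5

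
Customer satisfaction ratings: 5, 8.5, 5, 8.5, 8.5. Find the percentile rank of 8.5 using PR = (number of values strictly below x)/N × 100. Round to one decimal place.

40.0

N = 5.
Strictly below 8.5: 2. Equal to 8.5: 3.
PR = 2/5 × 100 = 40.0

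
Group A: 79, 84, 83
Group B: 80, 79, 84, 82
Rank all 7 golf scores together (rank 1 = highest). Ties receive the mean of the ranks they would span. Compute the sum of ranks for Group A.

11

Sorted (descending): 84, 84, 83, 82, 80, 79, 79
The 2 values of 84 occupy positions 1–2 → average rank (1+2)/2 = 1.5.
The 2 values of 79 occupy positions 6–7 → average rank (6+7)/2 = 6.5.
Group A values → pooled ranks: 79→6.5, 84→1.5, 83→3
Rank sum = 6.5 + 1.5 + 3 = 11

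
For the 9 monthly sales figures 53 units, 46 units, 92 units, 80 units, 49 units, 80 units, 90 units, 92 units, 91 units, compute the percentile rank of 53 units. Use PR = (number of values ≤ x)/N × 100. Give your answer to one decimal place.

33.3

N = 9.
Strictly below 53: 2. Equal to 53: 1.
PR = 3/9 × 100 = 33.3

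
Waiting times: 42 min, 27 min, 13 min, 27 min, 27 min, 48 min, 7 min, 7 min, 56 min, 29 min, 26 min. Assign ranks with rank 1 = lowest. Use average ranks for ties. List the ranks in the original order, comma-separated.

Sorted (ascending): 7, 7, 13, 26, 27, 27, 27, 29, 42, 48, 56
The 2 values of 7 occupy positions 1–2 → average rank (1+2)/2 = 1.5.
The 3 values of 27 occupy positions 5–7 → average rank 6.

9, 6, 3, 6, 6, 10, 1.5, 1.5, 11, 8, 4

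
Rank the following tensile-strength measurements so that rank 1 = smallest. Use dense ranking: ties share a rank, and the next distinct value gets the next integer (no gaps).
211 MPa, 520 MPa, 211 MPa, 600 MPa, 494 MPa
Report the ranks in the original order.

1, 3, 1, 4, 2

Sorted (ascending): 211, 211, 494, 520, 600
The 2 values of 211 share dense rank 1.
Remaining distinct values take the next consecutive integers.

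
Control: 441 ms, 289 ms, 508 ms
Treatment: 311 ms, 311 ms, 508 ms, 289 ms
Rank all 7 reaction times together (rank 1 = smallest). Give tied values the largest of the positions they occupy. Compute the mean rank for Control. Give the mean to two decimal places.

4.67

Sorted (ascending): 289, 289, 311, 311, 441, 508, 508
The 2 values of 289 occupy positions 1–2 → each gets rank 2.
The 2 values of 311 occupy positions 3–4 → each gets rank 4.
The 2 values of 508 occupy positions 6–7 → each gets rank 7.
Control values → pooled ranks: 441→5, 289→2, 508→7
Mean rank = (5 + 2 + 7) / 3 = 4.67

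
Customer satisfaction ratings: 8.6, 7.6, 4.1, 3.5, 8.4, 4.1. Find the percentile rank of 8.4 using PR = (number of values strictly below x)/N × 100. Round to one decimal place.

66.7

N = 6.
Strictly below 8.4: 4. Equal to 8.4: 1.
PR = 4/6 × 100 = 66.7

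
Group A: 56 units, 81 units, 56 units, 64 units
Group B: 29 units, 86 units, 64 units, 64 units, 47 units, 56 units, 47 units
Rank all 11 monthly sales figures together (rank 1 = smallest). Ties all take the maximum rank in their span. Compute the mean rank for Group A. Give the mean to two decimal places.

Sorted (ascending): 29, 47, 47, 56, 56, 56, 64, 64, 64, 81, 86
The 2 values of 47 occupy positions 2–3 → each gets rank 3.
The 3 values of 56 occupy positions 4–6 → each gets rank 6.
The 3 values of 64 occupy positions 7–9 → each gets rank 9.
Group A values → pooled ranks: 56→6, 81→10, 56→6, 64→9
Mean rank = (6 + 10 + 6 + 9) / 4 = 7.75

7.75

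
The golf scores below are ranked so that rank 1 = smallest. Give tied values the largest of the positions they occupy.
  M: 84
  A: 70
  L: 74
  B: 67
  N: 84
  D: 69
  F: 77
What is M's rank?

7

Sorted (ascending): 67, 69, 70, 74, 77, 84, 84
The 2 values of 84 occupy positions 6–7 → each gets rank 7.
M has value 84 → rank 7.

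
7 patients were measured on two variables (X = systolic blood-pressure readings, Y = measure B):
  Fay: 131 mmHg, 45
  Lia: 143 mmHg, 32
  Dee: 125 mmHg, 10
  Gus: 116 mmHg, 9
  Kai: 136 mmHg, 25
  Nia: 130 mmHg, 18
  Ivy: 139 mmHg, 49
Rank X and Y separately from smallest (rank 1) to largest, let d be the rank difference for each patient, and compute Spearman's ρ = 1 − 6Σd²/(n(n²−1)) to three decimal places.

Ranks of variable 1: 4, 7, 2, 1, 5, 3, 6
Ranks of variable 2: 6, 5, 2, 1, 4, 3, 7
d = r₁ − r₂: -2, 2, 0, 0, 1, 0, -1
d²: 4, 4, 0, 0, 1, 0, 1; Σd² = 10
ρ = 1 − 6·10/(7·48) = 1 − 60/336 = 0.821

0.821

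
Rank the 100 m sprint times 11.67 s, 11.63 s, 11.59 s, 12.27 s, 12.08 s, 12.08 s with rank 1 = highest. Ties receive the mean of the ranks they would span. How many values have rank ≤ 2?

1

Sorted (descending): 12.27, 12.08, 12.08, 11.67, 11.63, 11.59
The 2 values of 12.08 occupy positions 2–3 → average rank (2+3)/2 = 2.5.
Ranks ≤ 2: {1} → 1 value.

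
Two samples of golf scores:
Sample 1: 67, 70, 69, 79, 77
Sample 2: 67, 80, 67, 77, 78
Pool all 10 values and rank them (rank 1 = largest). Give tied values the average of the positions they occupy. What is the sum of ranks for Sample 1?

28.5

Sorted (descending): 80, 79, 78, 77, 77, 70, 69, 67, 67, 67
The 2 values of 77 occupy positions 4–5 → average rank (4+5)/2 = 4.5.
The 3 values of 67 occupy positions 8–10 → average rank 9.
Sample 1 values → pooled ranks: 67→9, 70→6, 69→7, 79→2, 77→4.5
Rank sum = 9 + 6 + 7 + 2 + 4.5 = 28.5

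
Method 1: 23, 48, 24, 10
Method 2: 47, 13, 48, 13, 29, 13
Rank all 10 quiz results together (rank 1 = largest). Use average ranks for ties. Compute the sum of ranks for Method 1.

22.5

Sorted (descending): 48, 48, 47, 29, 24, 23, 13, 13, 13, 10
The 2 values of 48 occupy positions 1–2 → average rank (1+2)/2 = 1.5.
The 3 values of 13 occupy positions 7–9 → average rank 8.
Method 1 values → pooled ranks: 23→6, 48→1.5, 24→5, 10→10
Rank sum = 6 + 1.5 + 5 + 10 = 22.5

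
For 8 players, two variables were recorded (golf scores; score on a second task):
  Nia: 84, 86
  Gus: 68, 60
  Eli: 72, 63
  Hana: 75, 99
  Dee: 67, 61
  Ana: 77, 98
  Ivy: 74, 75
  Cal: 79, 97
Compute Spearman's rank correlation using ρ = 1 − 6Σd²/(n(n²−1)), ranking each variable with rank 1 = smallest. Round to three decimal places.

Ranks of variable 1: 8, 2, 3, 5, 1, 6, 4, 7
Ranks of variable 2: 5, 1, 3, 8, 2, 7, 4, 6
d = r₁ − r₂: 3, 1, 0, -3, -1, -1, 0, 1
d²: 9, 1, 0, 9, 1, 1, 0, 1; Σd² = 22
ρ = 1 − 6·22/(8·63) = 1 − 132/504 = 0.738

0.738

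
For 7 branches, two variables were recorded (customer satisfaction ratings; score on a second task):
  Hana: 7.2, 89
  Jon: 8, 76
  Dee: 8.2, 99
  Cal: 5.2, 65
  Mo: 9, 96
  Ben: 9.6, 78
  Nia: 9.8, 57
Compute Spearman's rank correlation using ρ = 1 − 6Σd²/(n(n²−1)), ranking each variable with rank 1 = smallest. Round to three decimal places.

Ranks of variable 1: 2, 3, 4, 1, 5, 6, 7
Ranks of variable 2: 5, 3, 7, 2, 6, 4, 1
d = r₁ − r₂: -3, 0, -3, -1, -1, 2, 6
d²: 9, 0, 9, 1, 1, 4, 36; Σd² = 60
ρ = 1 − 6·60/(7·48) = 1 − 360/336 = -0.071

-0.071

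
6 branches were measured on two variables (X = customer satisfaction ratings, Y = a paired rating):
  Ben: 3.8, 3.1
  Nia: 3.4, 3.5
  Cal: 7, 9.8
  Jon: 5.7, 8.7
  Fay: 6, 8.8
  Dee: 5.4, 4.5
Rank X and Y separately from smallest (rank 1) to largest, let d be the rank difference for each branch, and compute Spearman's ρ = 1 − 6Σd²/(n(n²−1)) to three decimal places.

0.943

Ranks of variable 1: 2, 1, 6, 4, 5, 3
Ranks of variable 2: 1, 2, 6, 4, 5, 3
d = r₁ − r₂: 1, -1, 0, 0, 0, 0
d²: 1, 1, 0, 0, 0, 0; Σd² = 2
ρ = 1 − 6·2/(6·35) = 1 − 12/210 = 0.943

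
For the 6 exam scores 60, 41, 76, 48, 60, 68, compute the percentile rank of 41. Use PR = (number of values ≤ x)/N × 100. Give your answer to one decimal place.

N = 6.
Strictly below 41: 0. Equal to 41: 1.
PR = 1/6 × 100 = 16.7

16.7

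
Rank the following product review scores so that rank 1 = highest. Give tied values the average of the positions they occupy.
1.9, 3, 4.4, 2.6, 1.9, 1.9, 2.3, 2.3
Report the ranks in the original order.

Sorted (descending): 4.4, 3, 2.6, 2.3, 2.3, 1.9, 1.9, 1.9
The 2 values of 2.3 occupy positions 4–5 → average rank (4+5)/2 = 4.5.
The 3 values of 1.9 occupy positions 6–8 → average rank 7.

7, 2, 1, 3, 7, 7, 4.5, 4.5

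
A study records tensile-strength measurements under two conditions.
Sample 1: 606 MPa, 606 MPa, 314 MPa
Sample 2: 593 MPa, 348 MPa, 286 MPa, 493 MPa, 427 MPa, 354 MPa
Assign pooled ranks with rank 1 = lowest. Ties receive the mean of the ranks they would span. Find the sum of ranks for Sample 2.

Sorted (ascending): 286, 314, 348, 354, 427, 493, 593, 606, 606
The 2 values of 606 occupy positions 8–9 → average rank (8+9)/2 = 8.5.
Sample 2 values → pooled ranks: 593→7, 348→3, 286→1, 493→6, 427→5, 354→4
Rank sum = 7 + 3 + 1 + 6 + 5 + 4 = 26

26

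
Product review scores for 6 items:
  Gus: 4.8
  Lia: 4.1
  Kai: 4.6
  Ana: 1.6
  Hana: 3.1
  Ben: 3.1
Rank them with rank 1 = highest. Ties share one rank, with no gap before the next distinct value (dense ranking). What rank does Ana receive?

5

Sorted (descending): 4.8, 4.6, 4.1, 3.1, 3.1, 1.6
The 2 values of 3.1 share dense rank 4.
Remaining distinct values take the next consecutive integers.
Ana has value 1.6 → rank 5.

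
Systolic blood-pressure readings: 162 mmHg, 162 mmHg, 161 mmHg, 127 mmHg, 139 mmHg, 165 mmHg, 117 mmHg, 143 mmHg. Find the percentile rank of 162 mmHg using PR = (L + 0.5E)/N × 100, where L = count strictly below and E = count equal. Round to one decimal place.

75.0

N = 8.
Strictly below 162: 5. Equal to 162: 2.
PR = (5 + 0.5·2)/8 × 100 = 75.0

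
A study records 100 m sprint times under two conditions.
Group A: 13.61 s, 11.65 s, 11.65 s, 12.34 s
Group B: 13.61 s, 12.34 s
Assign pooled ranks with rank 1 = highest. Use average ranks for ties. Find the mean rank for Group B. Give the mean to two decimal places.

2.50

Sorted (descending): 13.61, 13.61, 12.34, 12.34, 11.65, 11.65
The 2 values of 13.61 occupy positions 1–2 → average rank (1+2)/2 = 1.5.
The 2 values of 12.34 occupy positions 3–4 → average rank (3+4)/2 = 3.5.
The 2 values of 11.65 occupy positions 5–6 → average rank (5+6)/2 = 5.5.
Group B values → pooled ranks: 13.61→1.5, 12.34→3.5
Mean rank = (1.5 + 3.5) / 2 = 2.50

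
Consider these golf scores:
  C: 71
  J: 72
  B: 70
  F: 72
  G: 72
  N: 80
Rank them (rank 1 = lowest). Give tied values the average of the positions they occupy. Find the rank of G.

Sorted (ascending): 70, 71, 72, 72, 72, 80
The 3 values of 72 occupy positions 3–5 → average rank 4.
G has value 72 → rank 4.

4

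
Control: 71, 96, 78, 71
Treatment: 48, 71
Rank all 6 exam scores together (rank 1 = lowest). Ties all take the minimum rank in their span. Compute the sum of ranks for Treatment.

3

Sorted (ascending): 48, 71, 71, 71, 78, 96
The 3 values of 71 occupy positions 2–4 → each gets rank 2.
Treatment values → pooled ranks: 48→1, 71→2
Rank sum = 1 + 2 = 3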